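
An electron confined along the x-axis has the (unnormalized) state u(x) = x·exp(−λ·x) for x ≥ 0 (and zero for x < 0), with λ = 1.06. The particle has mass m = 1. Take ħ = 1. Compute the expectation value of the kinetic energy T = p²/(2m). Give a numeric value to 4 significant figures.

0.5618

T = −(ħ²/2m) d²/dx², so ⟨T⟩ = −(ħ²/2m) ∫ u*·u'' dx / ∫|u|² dx; with m = 1.
Differentiate x·exp(−λ·x) with the product rule; every integrand then reduces to terms xʲ·e^(−2λx) on [0, ∞), with ∫₀^∞ xʲ·e^(−2λx) dx = j!/(2λ)^(j+1).
State is unnormalized: ∫|u|² dx = 0.20990, and ∫u*·(−ħ²/2m · u'') dx = 0.11792, so ⟨T⟩ = 0.11792 / 0.20990.
⟨T⟩ = 0.56180.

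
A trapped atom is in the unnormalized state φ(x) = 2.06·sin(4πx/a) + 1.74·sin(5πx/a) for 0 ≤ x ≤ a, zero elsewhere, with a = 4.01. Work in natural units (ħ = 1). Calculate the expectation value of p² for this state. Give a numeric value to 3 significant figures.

p² φ = −ħ² d²φ/dx²; ⟨p²⟩ = −ħ² ∫ φ*·φ'' dx / ∫|φ|² dx.
d²/dx² sin(jπx/a) = −(jπ/a)²·sin(jπx/a); on 0 ≤ x ≤ a, ∫sin²(jπx/a) dx = a/2 and ∫sin(jπx/a)·sin(lπx/a) dx = 0 for j ≠ l, so only diagonal terms survive in ∫|φ|² and ∫φ·φ″; ∫φ·φ′ dx = [φ²/2] between the walls = 0.
State is unnormalized: ∫|φ|² dx = 14.579, and ∫φ*·(−ħ² φ'') dx = 176.70, so ⟨p²⟩ = 176.70 / 14.579.
⟨p²⟩ = 12.121.

12.1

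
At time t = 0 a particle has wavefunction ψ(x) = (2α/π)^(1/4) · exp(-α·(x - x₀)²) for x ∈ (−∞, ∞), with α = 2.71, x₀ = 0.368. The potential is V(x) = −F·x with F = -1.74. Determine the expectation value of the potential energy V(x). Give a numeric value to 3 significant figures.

0.640

⟨V⟩ = ∫ V(x)·|ψ|² dx.
Gaussian moments (u = x − x₀): ∫u^(2j)·e^(−2αu²) du = (2j−1)!!/(4α)^j · √(π/(2α)), odd powers integrate to 0; here √(π/(2α)) = 0.76133.
⟨V⟩ = 0.64032.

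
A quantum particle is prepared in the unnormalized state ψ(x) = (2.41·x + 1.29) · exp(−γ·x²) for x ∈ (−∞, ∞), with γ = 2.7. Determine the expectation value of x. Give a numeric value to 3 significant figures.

0.261

⟨x⟩ = ∫ x·|ψ|² dx / ∫|ψ|² dx (integrals over the domain).
Expand each integrand as polynomial × e^(−2γx²) and use ∫x^(2j)·e^(−2γx²) dx = (2j−1)!!/(4γ)^j · √(π/(2γ)), odd powers → 0; here √(π/(2γ)) = 0.76274.
State is unnormalized: ∫|ψ|² dx = 1.6795, and ∫ψ*·x·ψ dx = 0.43913, so ⟨x⟩ = 0.43913 / 1.6795.
⟨x⟩ = 0.26147.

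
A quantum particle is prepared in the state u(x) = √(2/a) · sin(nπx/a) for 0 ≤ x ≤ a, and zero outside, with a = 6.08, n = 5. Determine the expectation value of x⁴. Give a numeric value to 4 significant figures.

⟨x⁴⟩ = ∫ x⁴·|u|² dx (integrals over the domain).
With sin²θ = (1 − cos2θ)/2 on 0 ≤ x ≤ a: ∫sin²(nπx/a) dx = a/2, ∫x·sin²(nπx/a) dx = a²/4, ∫x²·sin²(nπx/a) dx = a³·(1/6 − 1/(4n²π²)); higher powers xᵏ the same way, integrating xᵏ·cos(2nπx/a) by parts.
⟨x⁴⟩ = 267.80.

267.8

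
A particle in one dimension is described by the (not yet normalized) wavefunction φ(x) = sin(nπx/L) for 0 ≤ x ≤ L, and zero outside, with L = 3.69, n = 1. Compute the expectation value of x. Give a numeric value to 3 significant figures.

1.85

⟨x⟩ = ∫ x·|φ|² dx / ∫|φ|² dx (integrals over the domain).
With sin²θ = (1 − cos2θ)/2 on 0 ≤ x ≤ L: ∫sin²(nπx/L) dx = L/2, ∫x·sin²(nπx/L) dx = L²/4, ∫x²·sin²(nπx/L) dx = L³·(1/6 − 1/(4n²π²)); higher powers xᵏ the same way, integrating xᵏ·cos(2nπx/L) by parts.
State is unnormalized: ∫|φ|² dx = 1.8450, and ∫φ*·x·φ dx = 3.4040, so ⟨x⟩ = 3.4040 / 1.8450.
⟨x⟩ = 1.8450.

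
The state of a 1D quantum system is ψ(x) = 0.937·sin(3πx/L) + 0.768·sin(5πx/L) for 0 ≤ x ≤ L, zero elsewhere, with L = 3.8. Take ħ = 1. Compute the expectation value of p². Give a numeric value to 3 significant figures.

p² ψ = −ħ² d²ψ/dx²; ⟨p²⟩ = −ħ² ∫ ψ*·ψ'' dx / ∫|ψ|² dx.
d²/dx² sin(jπx/L) = −(jπ/L)²·sin(jπx/L); on 0 ≤ x ≤ L, ∫sin²(jπx/L) dx = L/2 and ∫sin(jπx/L)·sin(lπx/L) dx = 0 for j ≠ l, so only diagonal terms survive in ∫|ψ|² and ∫ψ·ψ″; ∫ψ·ψ′ dx = [ψ²/2] between the walls = 0.
State is unnormalized: ∫|ψ|² dx = 2.7888, and ∫ψ*·(−ħ² ψ'') dx = 29.411, so ⟨p²⟩ = 29.411 / 2.7888.
⟨p²⟩ = 10.546.

10.5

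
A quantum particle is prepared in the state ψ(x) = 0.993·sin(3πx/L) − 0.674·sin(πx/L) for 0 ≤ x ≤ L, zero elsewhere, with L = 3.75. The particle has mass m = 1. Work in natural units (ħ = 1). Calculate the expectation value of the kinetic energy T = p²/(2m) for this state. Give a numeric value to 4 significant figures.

2.273

T = −(ħ²/2m) d²/dx², so ⟨T⟩ = −(ħ²/2m) ∫ ψ*·ψ'' dx / ∫|ψ|² dx; with m = 1.
d²/dx² sin(jπx/L) = −(jπ/L)²·sin(jπx/L); on 0 ≤ x ≤ L, ∫sin²(jπx/L) dx = L/2 and ∫sin(jπx/L)·sin(lπx/L) dx = 0 for j ≠ l, so only diagonal terms survive in ∫|ψ|² and ∫ψ·ψ″; ∫ψ·ψ′ dx = [ψ²/2] between the walls = 0.
State is unnormalized: ∫|ψ|² dx = 2.7006, and ∫ψ*·(−ħ²/2m · ψ'') dx = 6.1380, so ⟨T⟩ = 6.1380 / 2.7006.
⟨T⟩ = 2.2728.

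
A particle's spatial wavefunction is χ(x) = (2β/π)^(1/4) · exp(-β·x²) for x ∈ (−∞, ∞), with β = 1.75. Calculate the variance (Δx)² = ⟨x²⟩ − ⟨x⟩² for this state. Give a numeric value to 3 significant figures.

Compute ⟨x⟩ and ⟨x²⟩ separately, then (Δx)² = ⟨x²⟩ − ⟨x⟩².
Gaussian moments: ∫x^(2j)·e^(−2βx²) dx = (2j−1)!!/(4β)^j · √(π/(2β)), odd powers integrate to 0; here √(π/(2β)) = 0.94742.
⟨x⟩ = 0.0000 and ⟨x²⟩ = 0.14286.
(Δx)² = 0.14286 − (0.0000)² = 0.14286.

0.143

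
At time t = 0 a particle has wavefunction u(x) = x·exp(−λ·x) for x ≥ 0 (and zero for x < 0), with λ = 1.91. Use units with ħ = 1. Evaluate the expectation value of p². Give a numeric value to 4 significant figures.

p² u = −ħ² d²u/dx²; ⟨p²⟩ = −ħ² ∫ u*·u'' dx / ∫|u|² dx.
Differentiate x·exp(−λ·x) with the product rule; every integrand then reduces to terms xʲ·e^(−2λx) on [0, ∞), with ∫₀^∞ xʲ·e^(−2λx) dx = j!/(2λ)^(j+1).
State is unnormalized: ∫|u|² dx = 0.035879, and ∫u*·(−ħ² u'') dx = 0.13089, so ⟨p²⟩ = 0.13089 / 0.035879.
⟨p²⟩ = 3.6481.

3.648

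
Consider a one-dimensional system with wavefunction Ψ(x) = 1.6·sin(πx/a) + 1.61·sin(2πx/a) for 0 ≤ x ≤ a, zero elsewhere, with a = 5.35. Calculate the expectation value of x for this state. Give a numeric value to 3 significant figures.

1.71

⟨x⟩ = ∫ x·|Ψ|² dx / ∫|Ψ|² dx (integrals over the domain).
On 0 ≤ x ≤ a (j ≠ l): ∫sin²(jπx/a) dx = a/2, ∫sin(jπx/a)·sin(lπx/a) dx = 0; diagonal moments ∫x·sin²(jπx/a) dx = a²/4, ∫x²·sin²(jπx/a) dx = a³·(1/6 − 1/(4j²π²)); cross terms ∫x·sin(jπx/a)·sin(lπx/a) dx = 0 for j + l even and −4jla²/(π²(j² − l²)²) for j + l odd, ∫x²·sin(jπx/a)·sin(lπx/a) dx = (−1)^(j+l)·4jla³/(π²(j² − l²)²); higher powers the same way via product-to-sum and parts.
State is unnormalized: ∫|Ψ|² dx = 13.782, and ∫Ψ*·x·Ψ dx = 23.585, so ⟨x⟩ = 23.585 / 13.782.
⟨x⟩ = 1.7113.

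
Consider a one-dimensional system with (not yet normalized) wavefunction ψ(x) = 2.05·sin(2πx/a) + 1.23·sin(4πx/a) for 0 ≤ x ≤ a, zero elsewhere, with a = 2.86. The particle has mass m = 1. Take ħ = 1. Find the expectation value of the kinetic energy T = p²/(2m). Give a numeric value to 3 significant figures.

4.33

T = −(ħ²/2m) d²/dx², so ⟨T⟩ = −(ħ²/2m) ∫ ψ*·ψ'' dx / ∫|ψ|² dx; with m = 1.
d²/dx² sin(jπx/a) = −(jπ/a)²·sin(jπx/a); on 0 ≤ x ≤ a, ∫sin²(jπx/a) dx = a/2 and ∫sin(jπx/a)·sin(lπx/a) dx = 0 for j ≠ l, so only diagonal terms survive in ∫|ψ|² and ∫ψ·ψ″; ∫ψ·ψ′ dx = [ψ²/2] between the walls = 0.
State is unnormalized: ∫|ψ|² dx = 8.1730, and ∫ψ*·(−ħ²/2m · ψ'') dx = 35.386, so ⟨T⟩ = 35.386 / 8.1730.
⟨T⟩ = 4.3296.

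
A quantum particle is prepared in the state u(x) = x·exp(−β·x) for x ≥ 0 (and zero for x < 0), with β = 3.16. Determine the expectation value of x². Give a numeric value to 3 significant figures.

0.300

⟨x²⟩ = ∫ x²·|u|² dx / ∫|u|² dx (integrals over the domain).
Every integrand reduces to terms xʲ·e^(−2βx) on [0, ∞); use ∫₀^∞ xʲ·e^(−2βx) dx = j!/(2β)^(j+1).
State is unnormalized: ∫|u|² dx = 0.0079228, and ∫u*·x²·u dx = 0.0023803, so ⟨x²⟩ = 0.0023803 / 0.0079228.
⟨x²⟩ = 0.30043.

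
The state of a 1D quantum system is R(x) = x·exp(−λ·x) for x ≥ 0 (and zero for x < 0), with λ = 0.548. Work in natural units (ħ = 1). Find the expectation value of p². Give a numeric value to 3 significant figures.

0.300

p² R = −ħ² d²R/dx²; ⟨p²⟩ = −ħ² ∫ R*·R'' dx / ∫|R|² dx.
Differentiate x·exp(−λ·x) with the product rule; every integrand then reduces to terms xʲ·e^(−2λx) on [0, ∞), with ∫₀^∞ xʲ·e^(−2λx) dx = j!/(2λ)^(j+1).
State is unnormalized: ∫|R|² dx = 1.5191, and ∫R*·(−ħ² R'') dx = 0.45620, so ⟨p²⟩ = 0.45620 / 1.5191.
⟨p²⟩ = 0.30030.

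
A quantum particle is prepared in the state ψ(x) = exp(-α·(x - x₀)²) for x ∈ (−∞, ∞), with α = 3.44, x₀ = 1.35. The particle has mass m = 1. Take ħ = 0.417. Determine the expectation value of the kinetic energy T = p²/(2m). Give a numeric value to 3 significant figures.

T = −(ħ²/2m) d²/dx², so ⟨T⟩ = −(ħ²/2m) ∫ ψ*·ψ'' dx / ∫|ψ|² dx; with m = 1.
Gaussian moments (u = x − x₀): ∫u^(2j)·e^(−2αu²) du = (2j−1)!!/(4α)^j · √(π/(2α)), odd powers integrate to 0; here √(π/(2α)) = 0.67574. Derivatives: d/dx e^(−αu²) = −2αu·e^(−αu²), d²/dx² e^(−αu²) = (4α²u² − 2α)·e^(−αu²).
State is unnormalized: ∫|ψ|² dx = 0.67574, and ∫ψ*·(−ħ²/2m · ψ'') dx = 0.20211, so ⟨T⟩ = 0.20211 / 0.67574.
⟨T⟩ = 0.29909.

0.299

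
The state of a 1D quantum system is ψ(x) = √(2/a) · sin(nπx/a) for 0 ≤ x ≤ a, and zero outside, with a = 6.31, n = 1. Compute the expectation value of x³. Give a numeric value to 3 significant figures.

⟨x³⟩ = ∫ x³·|ψ|² dx (integrals over the domain).
With sin²θ = (1 − cos2θ)/2 on 0 ≤ x ≤ a: ∫sin²(nπx/a) dx = a/2, ∫x·sin²(nπx/a) dx = a²/4, ∫x²·sin²(nπx/a) dx = a³·(1/6 − 1/(4n²π²)); higher powers xᵏ the same way, integrating xᵏ·cos(2nπx/a) by parts.
⟨x³⟩ = 43.718.

43.7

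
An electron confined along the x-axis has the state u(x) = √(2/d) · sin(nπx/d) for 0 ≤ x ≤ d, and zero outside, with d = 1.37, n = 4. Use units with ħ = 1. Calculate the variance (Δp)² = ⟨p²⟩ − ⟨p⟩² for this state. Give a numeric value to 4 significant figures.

Compute ⟨p⟩ and ⟨p²⟩ separately; (Δp)² = ⟨p²⟩ − ⟨p⟩².
d/dx sin(nπx/d) = (nπ/d)·cos(nπx/d) and d²/dx² sin(nπx/d) = −(nπ/d)²·sin(nπx/d); on 0 ≤ x ≤ d, ∫sin²(nπx/d) dx = d/2 and ∫sin(nπx/d)·cos(nπx/d) dx = 0.
⟨p⟩ = 0.0000 and ⟨p²⟩ = 84.135.
(Δp)² = 84.135 − (0.0000)² = 84.135.

84.14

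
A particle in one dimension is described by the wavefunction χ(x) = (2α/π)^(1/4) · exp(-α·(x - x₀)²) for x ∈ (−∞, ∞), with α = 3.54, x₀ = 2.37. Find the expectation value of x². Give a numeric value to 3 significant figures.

5.69

⟨x²⟩ = ∫ x²·|χ|² dx (integrals over the domain).
Gaussian moments (u = x − x₀): ∫u^(2j)·e^(−2αu²) du = (2j−1)!!/(4α)^j · √(π/(2α)), odd powers integrate to 0; here √(π/(2α)) = 0.66613.
⟨x²⟩ = 5.6875.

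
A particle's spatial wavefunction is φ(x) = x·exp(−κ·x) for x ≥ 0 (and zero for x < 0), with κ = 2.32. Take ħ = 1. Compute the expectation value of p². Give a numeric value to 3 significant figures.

p² φ = −ħ² d²φ/dx²; ⟨p²⟩ = −ħ² ∫ φ*·φ'' dx / ∫|φ|² dx.
Differentiate x·exp(−κ·x) with the product rule; every integrand then reduces to terms xʲ·e^(−2κx) on [0, ∞), with ∫₀^∞ xʲ·e^(−2κx) dx = j!/(2κ)^(j+1).
State is unnormalized: ∫|φ|² dx = 0.020021, and ∫φ*·(−ħ² φ'') dx = 0.10776, so ⟨p²⟩ = 0.10776 / 0.020021.
⟨p²⟩ = 5.3824.

5.38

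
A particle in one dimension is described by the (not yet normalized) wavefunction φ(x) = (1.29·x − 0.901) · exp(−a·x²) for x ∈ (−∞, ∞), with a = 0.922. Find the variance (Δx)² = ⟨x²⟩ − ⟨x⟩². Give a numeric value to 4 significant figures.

Compute ⟨x⟩ and ⟨x²⟩ separately, then (Δx)² = ⟨x²⟩ − ⟨x⟩².
Expand each integrand as polynomial × e^(−2ax²) and use ∫x^(2j)·e^(−2ax²) dx = (2j−1)!!/(4a)^j · √(π/(2a)), odd powers → 0; here √(π/(2a)) = 1.3053.
Normalization: ∫|φ|² dx = 1.6486.
⟨x⟩ = -0.49905 and ⟨x²⟩ = 0.46489.
(Δx)² = 0.46489 − (-0.49905)² = 0.21584.

0.2158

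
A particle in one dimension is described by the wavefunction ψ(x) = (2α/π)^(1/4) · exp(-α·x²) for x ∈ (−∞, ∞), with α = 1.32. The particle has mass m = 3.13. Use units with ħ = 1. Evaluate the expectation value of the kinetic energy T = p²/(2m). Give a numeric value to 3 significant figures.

T = −(ħ²/2m) d²/dx², so ⟨T⟩ = −(ħ²/2m) ∫ ψ*·ψ'' dx; with m = 3.13.
Gaussian moments: ∫x^(2j)·e^(−2αx²) dx = (2j−1)!!/(4α)^j · √(π/(2α)), odd powers integrate to 0; here √(π/(2α)) = 1.0909. Derivatives: d/dx e^(−αx²) = −2αx·e^(−αx²), d²/dx² e^(−αx²) = (4α²x² − 2α)·e^(−αx²).
⟨T⟩ = 0.21086.

0.211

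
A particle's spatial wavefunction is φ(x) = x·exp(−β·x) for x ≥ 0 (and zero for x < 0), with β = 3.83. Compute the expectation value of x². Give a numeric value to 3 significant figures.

⟨x²⟩ = ∫ x²·|φ|² dx / ∫|φ|² dx (integrals over the domain).
Every integrand reduces to terms xʲ·e^(−2βx) on [0, ∞); use ∫₀^∞ xʲ·e^(−2βx) dx = j!/(2β)^(j+1).
State is unnormalized: ∫|φ|² dx = 0.0044498, and ∫φ*·x²·φ dx = 0.00091005, so ⟨x²⟩ = 0.00091005 / 0.0044498.
⟨x²⟩ = 0.20451.

0.205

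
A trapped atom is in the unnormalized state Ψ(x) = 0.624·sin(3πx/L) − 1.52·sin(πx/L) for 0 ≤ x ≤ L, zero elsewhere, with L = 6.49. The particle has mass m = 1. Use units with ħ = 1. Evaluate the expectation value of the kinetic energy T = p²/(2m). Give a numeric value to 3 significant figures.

T = −(ħ²/2m) d²/dx², so ⟨T⟩ = −(ħ²/2m) ∫ Ψ*·Ψ'' dx / ∫|Ψ|² dx; with m = 1.
d²/dx² sin(jπx/L) = −(jπ/L)²·sin(jπx/L); on 0 ≤ x ≤ L, ∫sin²(jπx/L) dx = L/2 and ∫sin(jπx/L)·sin(lπx/L) dx = 0 for j ≠ l, so only diagonal terms survive in ∫|Ψ|² and ∫Ψ·Ψ″; ∫Ψ·Ψ′ dx = [Ψ²/2] between the walls = 0.
State is unnormalized: ∫|Ψ|² dx = 8.7608, and ∫Ψ*·(−ħ²/2m · Ψ'') dx = 2.2107, so ⟨T⟩ = 2.2107 / 8.7608.
⟨T⟩ = 0.25234.

0.252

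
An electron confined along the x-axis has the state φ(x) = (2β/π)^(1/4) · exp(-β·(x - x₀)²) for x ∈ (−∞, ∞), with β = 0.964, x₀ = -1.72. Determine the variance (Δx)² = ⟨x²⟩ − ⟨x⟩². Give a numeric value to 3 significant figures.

0.259

Compute ⟨x⟩ and ⟨x²⟩ separately, then (Δx)² = ⟨x²⟩ − ⟨x⟩².
Gaussian moments (u = x − x₀): ∫u^(2j)·e^(−2βu²) du = (2j−1)!!/(4β)^j · √(π/(2β)), odd powers integrate to 0; here √(π/(2β)) = 1.2765.
⟨x⟩ = -1.7200 and ⟨x²⟩ = 3.2177.
(Δx)² = 3.2177 − (-1.7200)² = 0.25934.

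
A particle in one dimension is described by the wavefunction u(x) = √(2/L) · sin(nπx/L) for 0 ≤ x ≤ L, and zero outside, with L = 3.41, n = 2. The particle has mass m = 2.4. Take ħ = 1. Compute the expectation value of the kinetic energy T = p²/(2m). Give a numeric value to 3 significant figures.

0.707

T = −(ħ²/2m) d²/dx², so ⟨T⟩ = −(ħ²/2m) ∫ u*·u'' dx; with m = 2.4.
d/dx sin(nπx/L) = (nπ/L)·cos(nπx/L) and d²/dx² sin(nπx/L) = −(nπ/L)²·sin(nπx/L); on 0 ≤ x ≤ L, ∫sin²(nπx/L) dx = L/2 and ∫sin(nπx/L)·cos(nπx/L) dx = 0.
⟨T⟩ = 0.70731.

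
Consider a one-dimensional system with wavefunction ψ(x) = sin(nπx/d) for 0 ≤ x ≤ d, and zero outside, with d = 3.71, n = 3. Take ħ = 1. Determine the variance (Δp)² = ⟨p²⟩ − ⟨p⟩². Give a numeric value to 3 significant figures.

Compute ⟨p⟩ and ⟨p²⟩ separately; (Δp)² = ⟨p²⟩ − ⟨p⟩².
d/dx sin(nπx/d) = (nπ/d)·cos(nπx/d) and d²/dx² sin(nπx/d) = −(nπ/d)²·sin(nπx/d); on 0 ≤ x ≤ d, ∫sin²(nπx/d) dx = d/2 and ∫sin(nπx/d)·cos(nπx/d) dx = 0.
Normalization: ∫|ψ|² dx = 1.8550.
⟨p⟩ = 0.0000 and ⟨p²⟩ = 6.4535.
(Δp)² = 6.4535 − (0.0000)² = 6.4535.

6.45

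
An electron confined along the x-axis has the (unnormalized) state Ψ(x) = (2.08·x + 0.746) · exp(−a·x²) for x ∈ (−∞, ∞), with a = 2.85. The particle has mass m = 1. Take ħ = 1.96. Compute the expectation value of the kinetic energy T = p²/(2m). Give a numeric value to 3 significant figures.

T = −(ħ²/2m) d²/dx², so ⟨T⟩ = −(ħ²/2m) ∫ Ψ*·Ψ'' dx / ∫|Ψ|² dx; with m = 1.
Expand each integrand as polynomial × e^(−2ax²) and use ∫x^(2j)·e^(−2ax²) dx = (2j−1)!!/(4a)^j · √(π/(2a)), odd powers → 0; here √(π/(2a)) = 0.74240. Differentiate with the product rule, d/dx e^(−ax²) = −2ax·e^(−ax²).
State is unnormalized: ∫|Ψ|² dx = 0.69490, and ∫Ψ*·(−ħ²/2m · Ψ'') dx = 6.8888, so ⟨T⟩ = 6.8888 / 0.69490.
⟨T⟩ = 9.9133.

9.91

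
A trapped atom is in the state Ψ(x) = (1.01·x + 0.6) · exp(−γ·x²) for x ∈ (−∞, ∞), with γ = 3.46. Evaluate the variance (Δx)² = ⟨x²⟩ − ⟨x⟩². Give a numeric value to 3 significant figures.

0.0560

Compute ⟨x⟩ and ⟨x²⟩ separately, then (Δx)² = ⟨x²⟩ − ⟨x⟩².
Expand each integrand as polynomial × e^(−2γx²) and use ∫x^(2j)·e^(−2γx²) dx = (2j−1)!!/(4γ)^j · √(π/(2γ)), odd powers → 0; here √(π/(2γ)) = 0.67379.
Normalization: ∫|Ψ|² dx = 0.29223.
⟨x⟩ = 0.20192 and ⟨x²⟩ = 0.096813.
(Δx)² = 0.096813 − (0.20192)² = 0.056043.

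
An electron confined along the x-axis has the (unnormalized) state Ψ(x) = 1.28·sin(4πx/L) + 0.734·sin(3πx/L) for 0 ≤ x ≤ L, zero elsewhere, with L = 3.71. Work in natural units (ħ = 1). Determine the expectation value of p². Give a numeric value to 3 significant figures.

10.2

p² Ψ = −ħ² d²Ψ/dx²; ⟨p²⟩ = −ħ² ∫ Ψ*·Ψ'' dx / ∫|Ψ|² dx.
d²/dx² sin(jπx/L) = −(jπ/L)²·sin(jπx/L); on 0 ≤ x ≤ L, ∫sin²(jπx/L) dx = L/2 and ∫sin(jπx/L)·sin(lπx/L) dx = 0 for j ≠ l, so only diagonal terms survive in ∫|Ψ|² and ∫Ψ·Ψ″; ∫Ψ·Ψ′ dx = [Ψ²/2] between the walls = 0.
State is unnormalized: ∫|Ψ|² dx = 4.0386, and ∫Ψ*·(−ħ² Ψ'') dx = 41.318, so ⟨p²⟩ = 41.318 / 4.0386.
⟨p²⟩ = 10.231.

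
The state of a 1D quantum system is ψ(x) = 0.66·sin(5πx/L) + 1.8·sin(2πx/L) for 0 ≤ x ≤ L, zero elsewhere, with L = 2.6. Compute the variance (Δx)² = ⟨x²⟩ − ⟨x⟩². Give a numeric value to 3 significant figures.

Compute ⟨x⟩ and ⟨x²⟩ separately, then (Δx)² = ⟨x²⟩ − ⟨x⟩².
On 0 ≤ x ≤ L (j ≠ l): ∫sin²(jπx/L) dx = L/2, ∫sin(jπx/L)·sin(lπx/L) dx = 0; diagonal moments ∫x·sin²(jπx/L) dx = L²/4, ∫x²·sin²(jπx/L) dx = L³·(1/6 − 1/(4j²π²)); cross terms ∫x·sin(jπx/L)·sin(lπx/L) dx = 0 for j + l even and −4jlL²/(π²(j² − l²)²) for j + l odd, ∫x²·sin(jπx/L)·sin(lπx/L) dx = (−1)^(j+l)·4jlL³/(π²(j² − l²)²); higher powers the same way via product-to-sum and parts.
Normalization: ∫|ψ|² dx = 4.7783.
⟨x⟩ = 1.2691 and ⟨x²⟩ = 2.0959.
(Δx)² = 2.0959 − (1.2691)² = 0.48529.

0.485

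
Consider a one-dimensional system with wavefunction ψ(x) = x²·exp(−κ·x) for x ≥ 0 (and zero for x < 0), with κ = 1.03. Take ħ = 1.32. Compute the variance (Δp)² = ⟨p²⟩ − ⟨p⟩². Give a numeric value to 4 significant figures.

Compute ⟨p⟩ and ⟨p²⟩ separately; (Δp)² = ⟨p²⟩ − ⟨p⟩².
Differentiate x²·exp(−κ·x) with the product rule; every integrand then reduces to terms xʲ·e^(−2κx) on [0, ∞), with ∫₀^∞ xʲ·e^(−2κx) dx = j!/(2κ)^(j+1).
Normalization: ∫|ψ|² dx = 0.64696.
⟨p⟩ = 0.0000 and ⟨p²⟩ = 0.61617.
(Δp)² = 0.61617 − (0.0000)² = 0.61617.

0.6162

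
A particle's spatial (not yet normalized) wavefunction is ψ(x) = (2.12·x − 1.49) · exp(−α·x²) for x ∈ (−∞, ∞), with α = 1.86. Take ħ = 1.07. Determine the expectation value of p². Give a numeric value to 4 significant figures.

3.041

p² ψ = −ħ² d²ψ/dx²; ⟨p²⟩ = −ħ² ∫ ψ*·ψ'' dx / ∫|ψ|² dx.
Expand each integrand as polynomial × e^(−2αx²) and use ∫x^(2j)·e^(−2αx²) dx = (2j−1)!!/(4α)^j · √(π/(2α)), odd powers → 0; here √(π/(2α)) = 0.91897. Differentiate with the product rule, d/dx e^(−αx²) = −2αx·e^(−αx²).
State is unnormalized: ∫|ψ|² dx = 2.5954, and ∫ψ*·(−ħ² ψ'') dx = 7.8912, so ⟨p²⟩ = 7.8912 / 2.5954.
⟨p²⟩ = 3.0405.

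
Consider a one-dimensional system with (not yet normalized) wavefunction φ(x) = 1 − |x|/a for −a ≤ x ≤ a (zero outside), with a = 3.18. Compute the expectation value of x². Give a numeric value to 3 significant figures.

1.01

⟨x²⟩ = ∫ x²·|φ|² dx / ∫|φ|² dx (integrals over the domain).
φ is even, so ∫ over [−a, a] = 2∫₀ᵃ with φ = 1 − x/a there: ∫₀ᵃ (1 − x/a)² dx = a/3, ∫₀ᵃ x²(1 − x/a)² dx = a³/30, ∫₀ᵃ x⁴(1 − x/a)² dx = a⁵/105.
State is unnormalized: ∫|φ|² dx = 2.1200, and ∫φ*·x²·φ dx = 2.1438, so ⟨x²⟩ = 2.1438 / 2.1200.
⟨x²⟩ = 1.0112.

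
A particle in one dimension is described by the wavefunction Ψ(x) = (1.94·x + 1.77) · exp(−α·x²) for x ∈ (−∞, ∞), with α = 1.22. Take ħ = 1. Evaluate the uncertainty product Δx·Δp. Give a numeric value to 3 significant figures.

0.515

Δx = √(⟨x²⟩−⟨x⟩²), Δp = √(⟨p²⟩−⟨p⟩²).
Expand each integrand as polynomial × e^(−2αx²) and use ∫x^(2j)·e^(−2αx²) dx = (2j−1)!!/(4α)^j · √(π/(2α)), odd powers → 0; here √(π/(2α)) = 1.1347. Differentiate with the product rule, d/dx e^(−αx²) = −2αx·e^(−αx²).
Normalization: ∫|Ψ|² dx = 4.4300.
⟨x⟩ = 0.36046, ⟨x²⟩ = 0.28588 ⇒ Δx = 0.39490.
⟨p⟩ = 0.0000, ⟨p²⟩ = 1.7020 ⇒ Δp = 1.3046.
Δx·Δp = 0.51519.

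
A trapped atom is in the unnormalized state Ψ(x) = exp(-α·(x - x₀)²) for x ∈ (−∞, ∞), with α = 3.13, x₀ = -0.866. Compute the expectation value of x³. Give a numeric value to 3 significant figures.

⟨x³⟩ = ∫ x³·|Ψ|² dx / ∫|Ψ|² dx (integrals over the domain).
Gaussian moments (u = x − x₀): ∫u^(2j)·e^(−2αu²) du = (2j−1)!!/(4α)^j · √(π/(2α)), odd powers integrate to 0; here √(π/(2α)) = 0.70842.
State is unnormalized: ∫|Ψ|² dx = 0.70842, and ∫Ψ*·x³·Ψ dx = -0.60709, so ⟨x³⟩ = -0.60709 / 0.70842.
⟨x³⟩ = -0.85697.

-0.857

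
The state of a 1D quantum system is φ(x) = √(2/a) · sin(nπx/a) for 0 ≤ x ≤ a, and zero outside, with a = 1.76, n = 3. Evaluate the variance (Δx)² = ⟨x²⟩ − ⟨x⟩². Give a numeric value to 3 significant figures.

0.241

Compute ⟨x⟩ and ⟨x²⟩ separately, then (Δx)² = ⟨x²⟩ − ⟨x⟩².
With sin²θ = (1 − cos2θ)/2 on 0 ≤ x ≤ a: ∫sin²(nπx/a) dx = a/2, ∫x·sin²(nπx/a) dx = a²/4, ∫x²·sin²(nπx/a) dx = a³·(1/6 − 1/(4n²π²)); higher powers xᵏ the same way, integrating xᵏ·cos(2nπx/a) by parts.
⟨x⟩ = 0.88000 and ⟨x²⟩ = 1.0151.
(Δx)² = 1.0151 − (0.88000)² = 0.24070.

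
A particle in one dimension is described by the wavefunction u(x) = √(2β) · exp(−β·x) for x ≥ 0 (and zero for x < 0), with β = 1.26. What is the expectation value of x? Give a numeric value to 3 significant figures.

⟨x⟩ = ∫ x·|u|² dx (integrals over the domain).
Every integrand reduces to terms xʲ·e^(−2βx) on [0, ∞); use ∫₀^∞ xʲ·e^(−2βx) dx = j!/(2β)^(j+1).
⟨x⟩ = 0.39683.

0.397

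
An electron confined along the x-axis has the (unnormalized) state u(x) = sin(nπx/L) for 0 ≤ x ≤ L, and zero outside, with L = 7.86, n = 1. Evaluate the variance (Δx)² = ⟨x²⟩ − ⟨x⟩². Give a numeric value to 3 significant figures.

2.02

Compute ⟨x⟩ and ⟨x²⟩ separately, then (Δx)² = ⟨x²⟩ − ⟨x⟩².
With sin²θ = (1 − cos2θ)/2 on 0 ≤ x ≤ L: ∫sin²(nπx/L) dx = L/2, ∫x·sin²(nπx/L) dx = L²/4, ∫x²·sin²(nπx/L) dx = L³·(1/6 − 1/(4n²π²)); higher powers xᵏ the same way, integrating xᵏ·cos(2nπx/L) by parts.
Normalization: ∫|u|² dx = 3.9300.
⟨x⟩ = 3.9300 and ⟨x²⟩ = 17.463.
(Δx)² = 17.463 − (3.9300)² = 2.0185.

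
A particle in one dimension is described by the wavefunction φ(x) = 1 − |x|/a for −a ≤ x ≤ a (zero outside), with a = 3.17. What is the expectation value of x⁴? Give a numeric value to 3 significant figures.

2.89

⟨x⁴⟩ = ∫ x⁴·|φ|² dx / ∫|φ|² dx (integrals over the domain).
φ is even, so ∫ over [−a, a] = 2∫₀ᵃ with φ = 1 − x/a there: ∫₀ᵃ (1 − x/a)² dx = a/3, ∫₀ᵃ x²(1 − x/a)² dx = a³/30, ∫₀ᵃ x⁴(1 − x/a)² dx = a⁵/105.
State is unnormalized: ∫|φ|² dx = 2.1133, and ∫φ*·x⁴·φ dx = 6.0973, so ⟨x⁴⟩ = 6.0973 / 2.1133.
⟨x⁴⟩ = 2.8852.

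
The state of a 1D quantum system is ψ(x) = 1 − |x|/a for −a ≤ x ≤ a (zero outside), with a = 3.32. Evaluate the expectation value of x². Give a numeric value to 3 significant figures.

⟨x²⟩ = ∫ x²·|ψ|² dx / ∫|ψ|² dx (integrals over the domain).
ψ is even, so ∫ over [−a, a] = 2∫₀ᵃ with ψ = 1 − x/a there: ∫₀ᵃ (1 − x/a)² dx = a/3, ∫₀ᵃ x²(1 − x/a)² dx = a³/30, ∫₀ᵃ x⁴(1 − x/a)² dx = a⁵/105.
State is unnormalized: ∫|ψ|² dx = 2.2133, and ∫ψ*·x²·ψ dx = 2.4396, so ⟨x²⟩ = 2.4396 / 2.2133.
⟨x²⟩ = 1.1022.

1.10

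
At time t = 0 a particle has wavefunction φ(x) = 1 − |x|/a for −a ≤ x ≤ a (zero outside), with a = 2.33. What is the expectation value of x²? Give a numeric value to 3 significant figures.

0.543

⟨x²⟩ = ∫ x²·|φ|² dx / ∫|φ|² dx (integrals over the domain).
φ is even, so ∫ over [−a, a] = 2∫₀ᵃ with φ = 1 − x/a there: ∫₀ᵃ (1 − x/a)² dx = a/3, ∫₀ᵃ x²(1 − x/a)² dx = a³/30, ∫₀ᵃ x⁴(1 − x/a)² dx = a⁵/105.
State is unnormalized: ∫|φ|² dx = 1.5533, and ∫φ*·x²·φ dx = 0.84329, so ⟨x²⟩ = 0.84329 / 1.5533.
⟨x²⟩ = 0.54289.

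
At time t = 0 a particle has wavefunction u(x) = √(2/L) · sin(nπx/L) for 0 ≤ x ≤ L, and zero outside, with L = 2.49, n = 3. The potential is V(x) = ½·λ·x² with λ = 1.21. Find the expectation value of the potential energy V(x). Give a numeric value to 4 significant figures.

1.229

⟨V⟩ = ∫ V(x)·|u|² dx.
With sin²θ = (1 − cos2θ)/2 on 0 ≤ x ≤ L: ∫sin²(nπx/L) dx = L/2, ∫x·sin²(nπx/L) dx = L²/4, ∫x²·sin²(nπx/L) dx = L³·(1/6 − 1/(4n²π²)); higher powers xᵏ the same way, integrating xᵏ·cos(2nπx/L) by parts.
⟨V⟩ = 1.2292.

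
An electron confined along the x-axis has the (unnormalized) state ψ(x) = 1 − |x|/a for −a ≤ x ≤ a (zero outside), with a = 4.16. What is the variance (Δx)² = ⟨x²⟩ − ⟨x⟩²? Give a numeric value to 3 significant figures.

Compute ⟨x⟩ and ⟨x²⟩ separately, then (Δx)² = ⟨x²⟩ − ⟨x⟩².
ψ is even, so ∫ over [−a, a] = 2∫₀ᵃ with ψ = 1 − x/a there: ∫₀ᵃ (1 − x/a)² dx = a/3, ∫₀ᵃ x²(1 − x/a)² dx = a³/30, ∫₀ᵃ x⁴(1 − x/a)² dx = a⁵/105.
Normalization: ∫|ψ|² dx = 2.7733.
⟨x⟩ = 0.0000 and ⟨x²⟩ = 1.7306.
(Δx)² = 1.7306 − (0.0000)² = 1.7306.

1.73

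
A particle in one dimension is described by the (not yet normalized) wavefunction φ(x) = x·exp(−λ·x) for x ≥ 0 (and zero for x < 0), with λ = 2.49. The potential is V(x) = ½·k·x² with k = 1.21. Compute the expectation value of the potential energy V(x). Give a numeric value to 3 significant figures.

0.293

⟨V⟩ = ∫ V(x)·|φ|² dx / ∫|φ|² dx.
Every integrand reduces to terms xʲ·e^(−2λx) on [0, ∞); use ∫₀^∞ xʲ·e^(−2λx) dx = j!/(2λ)^(j+1).
State is unnormalized: ∫|φ|² dx = 0.016194, and ∫φ*·V(x)·φ dx = 0.0047405, so ⟨V⟩ = 0.0047405 / 0.016194.
⟨V⟩ = 0.29274.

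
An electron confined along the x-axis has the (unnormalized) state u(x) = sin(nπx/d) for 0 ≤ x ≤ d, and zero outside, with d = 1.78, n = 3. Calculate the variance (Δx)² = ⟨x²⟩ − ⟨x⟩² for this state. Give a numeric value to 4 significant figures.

0.2462

Compute ⟨x⟩ and ⟨x²⟩ separately, then (Δx)² = ⟨x²⟩ − ⟨x⟩².
With sin²θ = (1 − cos2θ)/2 on 0 ≤ x ≤ d: ∫sin²(nπx/d) dx = d/2, ∫x·sin²(nπx/d) dx = d²/4, ∫x²·sin²(nπx/d) dx = d³·(1/6 − 1/(4n²π²)); higher powers xᵏ the same way, integrating xᵏ·cos(2nπx/d) by parts.
Normalization: ∫|u|² dx = 0.89000.
⟨x⟩ = 0.89000 and ⟨x²⟩ = 1.0383.
(Δx)² = 1.0383 − (0.89000)² = 0.24620.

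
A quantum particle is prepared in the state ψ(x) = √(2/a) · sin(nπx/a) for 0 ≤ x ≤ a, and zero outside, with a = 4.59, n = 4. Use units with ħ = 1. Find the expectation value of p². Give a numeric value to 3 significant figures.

7.50

p² ψ = −ħ² d²ψ/dx²; ⟨p²⟩ = −ħ² ∫ ψ*·ψ'' dx.
d/dx sin(nπx/a) = (nπ/a)·cos(nπx/a) and d²/dx² sin(nπx/a) = −(nπ/a)²·sin(nπx/a); on 0 ≤ x ≤ a, ∫sin²(nπx/a) dx = a/2 and ∫sin(nπx/a)·cos(nπx/a) dx = 0.
⟨p²⟩ = 7.4954.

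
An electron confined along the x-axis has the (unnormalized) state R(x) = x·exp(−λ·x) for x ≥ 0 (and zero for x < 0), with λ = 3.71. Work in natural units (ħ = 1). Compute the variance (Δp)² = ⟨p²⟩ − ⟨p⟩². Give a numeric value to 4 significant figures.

Compute ⟨p⟩ and ⟨p²⟩ separately; (Δp)² = ⟨p²⟩ − ⟨p⟩².
Differentiate x·exp(−λ·x) with the product rule; every integrand then reduces to terms xʲ·e^(−2λx) on [0, ∞), with ∫₀^∞ xʲ·e^(−2λx) dx = j!/(2λ)^(j+1).
Normalization: ∫|R|² dx = 0.0048957.
⟨p⟩ = 0.0000 and ⟨p²⟩ = 13.764.
(Δp)² = 13.764 − (0.0000)² = 13.764.

13.76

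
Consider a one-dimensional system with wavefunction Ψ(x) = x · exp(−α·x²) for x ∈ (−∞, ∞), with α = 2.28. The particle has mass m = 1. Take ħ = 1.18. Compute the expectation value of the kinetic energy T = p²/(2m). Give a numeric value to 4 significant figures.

T = −(ħ²/2m) d²/dx², so ⟨T⟩ = −(ħ²/2m) ∫ Ψ*·Ψ'' dx / ∫|Ψ|² dx; with m = 1.
Expand each integrand as polynomial × e^(−2αx²) and use ∫x^(2j)·e^(−2αx²) dx = (2j−1)!!/(4α)^j · √(π/(2α)), odd powers → 0; here √(π/(2α)) = 0.83003. Differentiate with the product rule, d/dx e^(−αx²) = −2αx·e^(−αx²).
State is unnormalized: ∫|Ψ|² dx = 0.091012, and ∫Ψ*·(−ħ²/2m · Ψ'') dx = 0.43340, so ⟨T⟩ = 0.43340 / 0.091012.
⟨T⟩ = 4.7620.

4.762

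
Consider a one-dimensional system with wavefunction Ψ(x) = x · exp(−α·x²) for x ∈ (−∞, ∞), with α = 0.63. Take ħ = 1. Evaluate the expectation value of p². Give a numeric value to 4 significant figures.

p² Ψ = −ħ² d²Ψ/dx²; ⟨p²⟩ = −ħ² ∫ Ψ*·Ψ'' dx / ∫|Ψ|² dx.
Expand each integrand as polynomial × e^(−2αx²) and use ∫x^(2j)·e^(−2αx²) dx = (2j−1)!!/(4α)^j · √(π/(2α)), odd powers → 0; here √(π/(2α)) = 1.5790. Differentiate with the product rule, d/dx e^(−αx²) = −2αx·e^(−αx²).
State is unnormalized: ∫|Ψ|² dx = 0.62660, and ∫Ψ*·(−ħ² Ψ'') dx = 1.1843, so ⟨p²⟩ = 1.1843 / 0.62660.
⟨p²⟩ = 1.8900.

1.890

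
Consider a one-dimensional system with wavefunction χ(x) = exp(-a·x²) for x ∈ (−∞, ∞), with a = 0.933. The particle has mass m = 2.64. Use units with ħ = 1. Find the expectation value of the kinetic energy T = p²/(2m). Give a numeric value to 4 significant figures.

T = −(ħ²/2m) d²/dx², so ⟨T⟩ = −(ħ²/2m) ∫ χ*·χ'' dx / ∫|χ|² dx; with m = 2.64.
Gaussian moments: ∫x^(2j)·e^(−2ax²) dx = (2j−1)!!/(4a)^j · √(π/(2a)), odd powers integrate to 0; here √(π/(2a)) = 1.2975. Derivatives: d/dx e^(−ax²) = −2ax·e^(−ax²), d²/dx² e^(−ax²) = (4a²x² − 2a)·e^(−ax²).
State is unnormalized: ∫|χ|² dx = 1.2975, and ∫χ*·(−ħ²/2m · χ'') dx = 0.22928, so ⟨T⟩ = 0.22928 / 1.2975.
⟨T⟩ = 0.17670.

0.1767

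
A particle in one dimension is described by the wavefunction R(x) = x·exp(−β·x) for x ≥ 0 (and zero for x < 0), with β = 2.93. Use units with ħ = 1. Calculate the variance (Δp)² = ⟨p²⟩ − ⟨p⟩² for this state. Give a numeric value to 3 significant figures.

8.58

Compute ⟨p⟩ and ⟨p²⟩ separately; (Δp)² = ⟨p²⟩ − ⟨p⟩².
Differentiate x·exp(−β·x) with the product rule; every integrand then reduces to terms xʲ·e^(−2βx) on [0, ∞), with ∫₀^∞ xʲ·e^(−2βx) dx = j!/(2β)^(j+1).
Normalization: ∫|R|² dx = 0.0099389.
⟨p⟩ = 0.0000 and ⟨p²⟩ = 8.5849.
(Δp)² = 8.5849 − (0.0000)² = 8.5849.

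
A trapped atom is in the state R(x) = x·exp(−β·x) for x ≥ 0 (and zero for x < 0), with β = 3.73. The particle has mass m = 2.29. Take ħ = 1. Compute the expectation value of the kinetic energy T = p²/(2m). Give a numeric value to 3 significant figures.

T = −(ħ²/2m) d²/dx², so ⟨T⟩ = −(ħ²/2m) ∫ R*·R'' dx / ∫|R|² dx; with m = 2.29.
Differentiate x·exp(−β·x) with the product rule; every integrand then reduces to terms xʲ·e^(−2βx) on [0, ∞), with ∫₀^∞ xʲ·e^(−2βx) dx = j!/(2β)^(j+1).
State is unnormalized: ∫|R|² dx = 0.0048174, and ∫R*·(−ħ²/2m · R'') dx = 0.014634, so ⟨T⟩ = 0.014634 / 0.0048174.
⟨T⟩ = 3.0378.

3.04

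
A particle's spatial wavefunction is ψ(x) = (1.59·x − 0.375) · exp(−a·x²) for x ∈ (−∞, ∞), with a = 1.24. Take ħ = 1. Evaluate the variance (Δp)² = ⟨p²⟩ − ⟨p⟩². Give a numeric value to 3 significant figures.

Compute ⟨p⟩ and ⟨p²⟩ separately; (Δp)² = ⟨p²⟩ − ⟨p⟩².
Expand each integrand as polynomial × e^(−2ax²) and use ∫x^(2j)·e^(−2ax²) dx = (2j−1)!!/(4a)^j · √(π/(2a)), odd powers → 0; here √(π/(2a)) = 1.1255. Differentiate with the product rule, d/dx e^(−ax²) = −2ax·e^(−ax²).
Normalization: ∫|ψ|² dx = 0.73194.
⟨p⟩ = 0.0000 and ⟨p²⟩ = 3.1837.
(Δp)² = 3.1837 − (0.0000)² = 3.1837.

3.18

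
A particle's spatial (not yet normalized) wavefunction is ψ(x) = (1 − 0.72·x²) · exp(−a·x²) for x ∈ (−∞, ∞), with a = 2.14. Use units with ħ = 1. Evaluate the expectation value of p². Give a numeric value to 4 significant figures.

3.055

p² ψ = −ħ² d²ψ/dx²; ⟨p²⟩ = −ħ² ∫ ψ*·ψ'' dx / ∫|ψ|² dx.
Expand each integrand as polynomial × e^(−2ax²) and use ∫x^(2j)·e^(−2ax²) dx = (2j−1)!!/(4a)^j · √(π/(2a)), odd powers → 0; here √(π/(2a)) = 0.85675. Differentiate with the product rule, d/dx e^(−ax²) = −2ax·e^(−ax²).
State is unnormalized: ∫|ψ|² dx = 0.73081, and ∫ψ*·(−ħ² ψ'') dx = 2.2327, so ⟨p²⟩ = 2.2327 / 0.73081.
⟨p²⟩ = 3.0551.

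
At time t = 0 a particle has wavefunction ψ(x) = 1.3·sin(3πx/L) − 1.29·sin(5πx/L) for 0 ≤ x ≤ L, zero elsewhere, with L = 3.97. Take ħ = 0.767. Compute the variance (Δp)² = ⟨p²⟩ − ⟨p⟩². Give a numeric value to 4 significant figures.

Compute ⟨p⟩ and ⟨p²⟩ separately; (Δp)² = ⟨p²⟩ − ⟨p⟩².
d²/dx² sin(jπx/L) = −(jπ/L)²·sin(jπx/L); on 0 ≤ x ≤ L, ∫sin²(jπx/L) dx = L/2 and ∫sin(jπx/L)·sin(lπx/L) dx = 0 for j ≠ l, so only diagonal terms survive in ∫|ψ|² and ∫ψ·ψ″; ∫ψ·ψ′ dx = [ψ²/2] between the walls = 0.
Normalization: ∫|ψ|² dx = 6.6579.
⟨p⟩ = 0.0000 and ⟨p²⟩ = 6.2399.
(Δp)² = 6.2399 − (0.0000)² = 6.2399.

6.240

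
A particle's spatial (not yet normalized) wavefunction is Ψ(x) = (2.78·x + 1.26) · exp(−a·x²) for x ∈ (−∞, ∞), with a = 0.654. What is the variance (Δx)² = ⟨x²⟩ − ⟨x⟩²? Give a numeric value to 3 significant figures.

0.532

Compute ⟨x⟩ and ⟨x²⟩ separately, then (Δx)² = ⟨x²⟩ − ⟨x⟩².
Expand each integrand as polynomial × e^(−2ax²) and use ∫x^(2j)·e^(−2ax²) dx = (2j−1)!!/(4a)^j · √(π/(2a)), odd powers → 0; here √(π/(2a)) = 1.5498.
Normalization: ∫|Ψ|² dx = 7.0389.
⟨x⟩ = 0.58962 and ⟨x²⟩ = 0.87955.
(Δx)² = 0.87955 − (0.58962)² = 0.53190.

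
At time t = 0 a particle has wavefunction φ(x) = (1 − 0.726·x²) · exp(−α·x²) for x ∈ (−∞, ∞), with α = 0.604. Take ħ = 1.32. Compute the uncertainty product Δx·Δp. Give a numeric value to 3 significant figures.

Δx = √(⟨x²⟩−⟨x⟩²), Δp = √(⟨p²⟩−⟨p⟩²).
Expand each integrand as polynomial × e^(−2αx²) and use ∫x^(2j)·e^(−2αx²) dx = (2j−1)!!/(4α)^j · √(π/(2α)), odd powers → 0; here √(π/(2α)) = 1.6127. Differentiate with the product rule, d/dx e^(−αx²) = −2αx·e^(−αx²).
Normalization: ∫|φ|² dx = 1.0803.
⟨x⟩ = 0.0000, ⟨x²⟩ = 0.34075 ⇒ Δx = 0.58374.
⟨p⟩ = 0.0000, ⟨p²⟩ = 3.5082 ⇒ Δp = 1.8730.
Δx·Δp = 1.0933.

1.09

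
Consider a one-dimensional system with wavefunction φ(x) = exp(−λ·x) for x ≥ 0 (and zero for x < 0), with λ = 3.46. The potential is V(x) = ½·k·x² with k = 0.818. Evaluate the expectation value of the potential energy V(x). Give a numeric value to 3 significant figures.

0.0171

⟨V⟩ = ∫ V(x)·|φ|² dx / ∫|φ|² dx.
Every integrand reduces to terms xʲ·e^(−2λx) on [0, ∞); use ∫₀^∞ xʲ·e^(−2λx) dx = j!/(2λ)^(j+1).
State is unnormalized: ∫|φ|² dx = 0.14451, and ∫φ*·V(x)·φ dx = 0.0024685, so ⟨V⟩ = 0.0024685 / 0.14451.
⟨V⟩ = 0.017082.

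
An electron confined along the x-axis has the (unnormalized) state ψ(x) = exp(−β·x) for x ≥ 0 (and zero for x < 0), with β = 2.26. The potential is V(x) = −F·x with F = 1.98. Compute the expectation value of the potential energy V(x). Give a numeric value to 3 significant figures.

-0.438

⟨V⟩ = ∫ V(x)·|ψ|² dx / ∫|ψ|² dx.
Every integrand reduces to terms xʲ·e^(−2βx) on [0, ∞); use ∫₀^∞ xʲ·e^(−2βx) dx = j!/(2β)^(j+1).
State is unnormalized: ∫|ψ|² dx = 0.22124, and ∫ψ*·V(x)·ψ dx = -0.096914, so ⟨V⟩ = -0.096914 / 0.22124.
⟨V⟩ = -0.43805.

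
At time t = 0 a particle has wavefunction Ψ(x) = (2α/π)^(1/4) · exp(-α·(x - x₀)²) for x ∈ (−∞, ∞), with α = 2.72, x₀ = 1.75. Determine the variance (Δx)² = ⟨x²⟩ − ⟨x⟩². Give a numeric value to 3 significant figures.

0.0919

Compute ⟨x⟩ and ⟨x²⟩ separately, then (Δx)² = ⟨x²⟩ − ⟨x⟩².
Gaussian moments (u = x − x₀): ∫u^(2j)·e^(−2αu²) du = (2j−1)!!/(4α)^j · √(π/(2α)), odd powers integrate to 0; here √(π/(2α)) = 0.75993.
⟨x⟩ = 1.7500 and ⟨x²⟩ = 3.1544.
(Δx)² = 3.1544 − (1.7500)² = 0.091912.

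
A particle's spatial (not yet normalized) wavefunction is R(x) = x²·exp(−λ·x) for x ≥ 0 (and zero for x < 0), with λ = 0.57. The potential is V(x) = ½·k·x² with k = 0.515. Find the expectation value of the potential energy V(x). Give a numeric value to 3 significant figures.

⟨V⟩ = ∫ V(x)·|R|² dx / ∫|R|² dx.
Every integrand reduces to terms xʲ·e^(−2λx) on [0, ∞); use ∫₀^∞ xʲ·e^(−2λx) dx = j!/(2λ)^(j+1).
State is unnormalized: ∫|R|² dx = 12.465, and ∫R*·V(x)·R dx = 74.093, so ⟨V⟩ = 74.093 / 12.465.
⟨V⟩ = 5.9441.

5.94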